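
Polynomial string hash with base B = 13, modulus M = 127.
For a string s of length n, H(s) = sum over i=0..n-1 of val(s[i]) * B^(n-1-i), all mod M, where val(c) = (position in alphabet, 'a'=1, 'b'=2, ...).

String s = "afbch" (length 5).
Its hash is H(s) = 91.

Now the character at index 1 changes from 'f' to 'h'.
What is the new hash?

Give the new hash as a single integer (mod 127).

val('f') = 6, val('h') = 8
Position k = 1, exponent = n-1-k = 3
B^3 mod M = 13^3 mod 127 = 38
Delta = (8 - 6) * 38 mod 127 = 76
New hash = (91 + 76) mod 127 = 40

Answer: 40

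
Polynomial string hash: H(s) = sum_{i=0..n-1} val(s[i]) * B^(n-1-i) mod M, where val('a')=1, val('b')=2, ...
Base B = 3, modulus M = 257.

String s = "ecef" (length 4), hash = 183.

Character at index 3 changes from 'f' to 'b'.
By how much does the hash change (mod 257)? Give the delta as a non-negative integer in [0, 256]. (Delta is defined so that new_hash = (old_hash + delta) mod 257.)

Answer: 253

Derivation:
Delta formula: (val(new) - val(old)) * B^(n-1-k) mod M
  val('b') - val('f') = 2 - 6 = -4
  B^(n-1-k) = 3^0 mod 257 = 1
  Delta = -4 * 1 mod 257 = 253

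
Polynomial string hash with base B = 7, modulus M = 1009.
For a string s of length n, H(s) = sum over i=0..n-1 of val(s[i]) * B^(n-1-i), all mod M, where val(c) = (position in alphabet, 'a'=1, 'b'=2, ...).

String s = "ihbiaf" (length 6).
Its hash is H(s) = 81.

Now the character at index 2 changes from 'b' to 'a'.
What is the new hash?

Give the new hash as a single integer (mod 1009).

val('b') = 2, val('a') = 1
Position k = 2, exponent = n-1-k = 3
B^3 mod M = 7^3 mod 1009 = 343
Delta = (1 - 2) * 343 mod 1009 = 666
New hash = (81 + 666) mod 1009 = 747

Answer: 747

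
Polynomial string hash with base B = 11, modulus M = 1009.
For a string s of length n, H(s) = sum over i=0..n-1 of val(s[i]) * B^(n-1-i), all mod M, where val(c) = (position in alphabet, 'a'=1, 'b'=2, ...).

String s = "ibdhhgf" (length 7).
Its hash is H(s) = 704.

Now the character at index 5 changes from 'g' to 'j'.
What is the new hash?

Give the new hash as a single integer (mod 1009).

val('g') = 7, val('j') = 10
Position k = 5, exponent = n-1-k = 1
B^1 mod M = 11^1 mod 1009 = 11
Delta = (10 - 7) * 11 mod 1009 = 33
New hash = (704 + 33) mod 1009 = 737

Answer: 737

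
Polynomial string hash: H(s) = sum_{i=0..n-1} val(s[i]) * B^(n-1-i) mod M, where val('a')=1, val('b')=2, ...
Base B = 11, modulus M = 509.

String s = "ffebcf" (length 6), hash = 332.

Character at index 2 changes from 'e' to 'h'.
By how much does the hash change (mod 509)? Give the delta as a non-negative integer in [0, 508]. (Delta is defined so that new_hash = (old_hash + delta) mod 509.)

Answer: 430

Derivation:
Delta formula: (val(new) - val(old)) * B^(n-1-k) mod M
  val('h') - val('e') = 8 - 5 = 3
  B^(n-1-k) = 11^3 mod 509 = 313
  Delta = 3 * 313 mod 509 = 430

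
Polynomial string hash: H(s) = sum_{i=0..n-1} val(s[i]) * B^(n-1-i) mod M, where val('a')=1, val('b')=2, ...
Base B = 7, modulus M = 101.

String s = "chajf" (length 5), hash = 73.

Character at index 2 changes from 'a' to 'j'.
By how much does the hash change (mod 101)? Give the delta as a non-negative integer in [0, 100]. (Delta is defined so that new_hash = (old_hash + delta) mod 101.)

Answer: 37

Derivation:
Delta formula: (val(new) - val(old)) * B^(n-1-k) mod M
  val('j') - val('a') = 10 - 1 = 9
  B^(n-1-k) = 7^2 mod 101 = 49
  Delta = 9 * 49 mod 101 = 37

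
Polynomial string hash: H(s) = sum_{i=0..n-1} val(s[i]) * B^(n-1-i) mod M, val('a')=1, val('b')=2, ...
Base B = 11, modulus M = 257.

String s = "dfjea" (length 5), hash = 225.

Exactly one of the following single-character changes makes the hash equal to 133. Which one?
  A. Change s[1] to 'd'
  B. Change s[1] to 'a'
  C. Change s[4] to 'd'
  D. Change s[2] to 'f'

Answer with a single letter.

Answer: A

Derivation:
Option A: s[1]='f'->'d', delta=(4-6)*11^3 mod 257 = 165, hash=225+165 mod 257 = 133 <-- target
Option B: s[1]='f'->'a', delta=(1-6)*11^3 mod 257 = 27, hash=225+27 mod 257 = 252
Option C: s[4]='a'->'d', delta=(4-1)*11^0 mod 257 = 3, hash=225+3 mod 257 = 228
Option D: s[2]='j'->'f', delta=(6-10)*11^2 mod 257 = 30, hash=225+30 mod 257 = 255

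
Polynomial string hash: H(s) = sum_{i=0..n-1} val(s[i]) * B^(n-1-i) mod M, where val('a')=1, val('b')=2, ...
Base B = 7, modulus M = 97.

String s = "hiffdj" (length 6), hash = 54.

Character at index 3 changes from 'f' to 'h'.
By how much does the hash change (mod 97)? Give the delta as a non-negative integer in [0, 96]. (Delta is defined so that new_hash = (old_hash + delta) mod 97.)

Answer: 1

Derivation:
Delta formula: (val(new) - val(old)) * B^(n-1-k) mod M
  val('h') - val('f') = 8 - 6 = 2
  B^(n-1-k) = 7^2 mod 97 = 49
  Delta = 2 * 49 mod 97 = 1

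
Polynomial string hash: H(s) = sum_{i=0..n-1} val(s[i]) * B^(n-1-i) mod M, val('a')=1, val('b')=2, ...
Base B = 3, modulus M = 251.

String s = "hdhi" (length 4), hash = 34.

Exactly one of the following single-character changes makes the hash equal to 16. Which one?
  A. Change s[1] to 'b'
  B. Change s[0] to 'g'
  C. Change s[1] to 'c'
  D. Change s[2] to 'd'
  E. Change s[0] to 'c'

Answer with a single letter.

Option A: s[1]='d'->'b', delta=(2-4)*3^2 mod 251 = 233, hash=34+233 mod 251 = 16 <-- target
Option B: s[0]='h'->'g', delta=(7-8)*3^3 mod 251 = 224, hash=34+224 mod 251 = 7
Option C: s[1]='d'->'c', delta=(3-4)*3^2 mod 251 = 242, hash=34+242 mod 251 = 25
Option D: s[2]='h'->'d', delta=(4-8)*3^1 mod 251 = 239, hash=34+239 mod 251 = 22
Option E: s[0]='h'->'c', delta=(3-8)*3^3 mod 251 = 116, hash=34+116 mod 251 = 150

Answer: A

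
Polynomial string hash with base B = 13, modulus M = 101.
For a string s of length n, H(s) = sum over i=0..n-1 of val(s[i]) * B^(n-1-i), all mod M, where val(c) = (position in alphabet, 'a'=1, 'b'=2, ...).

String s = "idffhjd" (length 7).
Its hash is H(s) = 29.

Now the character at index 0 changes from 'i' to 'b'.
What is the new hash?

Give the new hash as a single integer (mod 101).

Answer: 98

Derivation:
val('i') = 9, val('b') = 2
Position k = 0, exponent = n-1-k = 6
B^6 mod M = 13^6 mod 101 = 19
Delta = (2 - 9) * 19 mod 101 = 69
New hash = (29 + 69) mod 101 = 98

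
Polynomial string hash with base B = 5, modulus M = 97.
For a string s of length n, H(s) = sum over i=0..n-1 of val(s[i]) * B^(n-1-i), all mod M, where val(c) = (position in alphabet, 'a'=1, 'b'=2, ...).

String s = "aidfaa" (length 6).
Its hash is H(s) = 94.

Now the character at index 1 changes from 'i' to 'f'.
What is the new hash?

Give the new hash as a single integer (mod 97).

val('i') = 9, val('f') = 6
Position k = 1, exponent = n-1-k = 4
B^4 mod M = 5^4 mod 97 = 43
Delta = (6 - 9) * 43 mod 97 = 65
New hash = (94 + 65) mod 97 = 62

Answer: 62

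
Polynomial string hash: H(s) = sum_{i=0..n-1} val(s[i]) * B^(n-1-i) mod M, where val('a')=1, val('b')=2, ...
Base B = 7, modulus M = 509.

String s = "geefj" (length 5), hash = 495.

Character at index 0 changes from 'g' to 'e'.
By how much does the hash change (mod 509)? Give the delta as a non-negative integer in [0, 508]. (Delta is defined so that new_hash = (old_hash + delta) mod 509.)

Answer: 288

Derivation:
Delta formula: (val(new) - val(old)) * B^(n-1-k) mod M
  val('e') - val('g') = 5 - 7 = -2
  B^(n-1-k) = 7^4 mod 509 = 365
  Delta = -2 * 365 mod 509 = 288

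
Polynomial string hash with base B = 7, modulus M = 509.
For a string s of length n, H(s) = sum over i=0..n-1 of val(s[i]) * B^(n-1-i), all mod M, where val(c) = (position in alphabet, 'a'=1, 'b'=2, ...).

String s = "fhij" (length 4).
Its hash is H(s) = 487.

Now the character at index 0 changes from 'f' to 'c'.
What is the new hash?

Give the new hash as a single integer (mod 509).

Answer: 476

Derivation:
val('f') = 6, val('c') = 3
Position k = 0, exponent = n-1-k = 3
B^3 mod M = 7^3 mod 509 = 343
Delta = (3 - 6) * 343 mod 509 = 498
New hash = (487 + 498) mod 509 = 476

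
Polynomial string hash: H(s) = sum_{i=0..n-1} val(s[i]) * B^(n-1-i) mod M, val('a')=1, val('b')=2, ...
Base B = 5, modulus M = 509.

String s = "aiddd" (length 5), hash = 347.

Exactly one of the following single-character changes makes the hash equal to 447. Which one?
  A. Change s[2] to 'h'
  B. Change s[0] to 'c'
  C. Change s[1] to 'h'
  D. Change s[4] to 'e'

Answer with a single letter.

Option A: s[2]='d'->'h', delta=(8-4)*5^2 mod 509 = 100, hash=347+100 mod 509 = 447 <-- target
Option B: s[0]='a'->'c', delta=(3-1)*5^4 mod 509 = 232, hash=347+232 mod 509 = 70
Option C: s[1]='i'->'h', delta=(8-9)*5^3 mod 509 = 384, hash=347+384 mod 509 = 222
Option D: s[4]='d'->'e', delta=(5-4)*5^0 mod 509 = 1, hash=347+1 mod 509 = 348

Answer: A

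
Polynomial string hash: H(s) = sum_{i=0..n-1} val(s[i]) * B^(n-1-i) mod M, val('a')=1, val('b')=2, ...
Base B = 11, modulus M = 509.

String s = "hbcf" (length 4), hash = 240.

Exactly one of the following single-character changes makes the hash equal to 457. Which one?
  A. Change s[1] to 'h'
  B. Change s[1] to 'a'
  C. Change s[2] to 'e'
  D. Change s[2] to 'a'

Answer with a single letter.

Answer: A

Derivation:
Option A: s[1]='b'->'h', delta=(8-2)*11^2 mod 509 = 217, hash=240+217 mod 509 = 457 <-- target
Option B: s[1]='b'->'a', delta=(1-2)*11^2 mod 509 = 388, hash=240+388 mod 509 = 119
Option C: s[2]='c'->'e', delta=(5-3)*11^1 mod 509 = 22, hash=240+22 mod 509 = 262
Option D: s[2]='c'->'a', delta=(1-3)*11^1 mod 509 = 487, hash=240+487 mod 509 = 218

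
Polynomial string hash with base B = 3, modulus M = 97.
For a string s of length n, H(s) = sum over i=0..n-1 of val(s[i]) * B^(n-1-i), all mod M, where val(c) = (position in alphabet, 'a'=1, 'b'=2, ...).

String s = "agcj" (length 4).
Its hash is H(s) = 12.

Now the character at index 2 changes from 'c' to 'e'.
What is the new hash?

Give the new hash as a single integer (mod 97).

val('c') = 3, val('e') = 5
Position k = 2, exponent = n-1-k = 1
B^1 mod M = 3^1 mod 97 = 3
Delta = (5 - 3) * 3 mod 97 = 6
New hash = (12 + 6) mod 97 = 18

Answer: 18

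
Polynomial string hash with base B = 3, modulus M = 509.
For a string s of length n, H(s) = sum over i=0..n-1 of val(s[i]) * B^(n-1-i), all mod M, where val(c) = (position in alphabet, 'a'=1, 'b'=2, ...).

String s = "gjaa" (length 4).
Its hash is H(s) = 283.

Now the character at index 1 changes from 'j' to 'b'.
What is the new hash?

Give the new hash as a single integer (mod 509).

Answer: 211

Derivation:
val('j') = 10, val('b') = 2
Position k = 1, exponent = n-1-k = 2
B^2 mod M = 3^2 mod 509 = 9
Delta = (2 - 10) * 9 mod 509 = 437
New hash = (283 + 437) mod 509 = 211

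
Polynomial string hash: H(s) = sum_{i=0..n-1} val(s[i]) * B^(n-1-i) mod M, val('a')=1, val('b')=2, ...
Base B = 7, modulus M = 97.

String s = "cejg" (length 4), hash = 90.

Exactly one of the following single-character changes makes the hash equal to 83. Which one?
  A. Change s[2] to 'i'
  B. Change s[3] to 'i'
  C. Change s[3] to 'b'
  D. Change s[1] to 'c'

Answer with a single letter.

Answer: A

Derivation:
Option A: s[2]='j'->'i', delta=(9-10)*7^1 mod 97 = 90, hash=90+90 mod 97 = 83 <-- target
Option B: s[3]='g'->'i', delta=(9-7)*7^0 mod 97 = 2, hash=90+2 mod 97 = 92
Option C: s[3]='g'->'b', delta=(2-7)*7^0 mod 97 = 92, hash=90+92 mod 97 = 85
Option D: s[1]='e'->'c', delta=(3-5)*7^2 mod 97 = 96, hash=90+96 mod 97 = 89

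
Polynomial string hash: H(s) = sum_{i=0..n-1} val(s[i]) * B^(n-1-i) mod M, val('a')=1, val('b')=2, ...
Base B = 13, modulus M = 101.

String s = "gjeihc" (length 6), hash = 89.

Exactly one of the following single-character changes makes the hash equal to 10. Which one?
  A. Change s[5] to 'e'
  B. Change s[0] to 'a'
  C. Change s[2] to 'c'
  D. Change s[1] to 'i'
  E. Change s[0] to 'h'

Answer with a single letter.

Answer: D

Derivation:
Option A: s[5]='c'->'e', delta=(5-3)*13^0 mod 101 = 2, hash=89+2 mod 101 = 91
Option B: s[0]='g'->'a', delta=(1-7)*13^5 mod 101 = 100, hash=89+100 mod 101 = 88
Option C: s[2]='e'->'c', delta=(3-5)*13^3 mod 101 = 50, hash=89+50 mod 101 = 38
Option D: s[1]='j'->'i', delta=(9-10)*13^4 mod 101 = 22, hash=89+22 mod 101 = 10 <-- target
Option E: s[0]='g'->'h', delta=(8-7)*13^5 mod 101 = 17, hash=89+17 mod 101 = 5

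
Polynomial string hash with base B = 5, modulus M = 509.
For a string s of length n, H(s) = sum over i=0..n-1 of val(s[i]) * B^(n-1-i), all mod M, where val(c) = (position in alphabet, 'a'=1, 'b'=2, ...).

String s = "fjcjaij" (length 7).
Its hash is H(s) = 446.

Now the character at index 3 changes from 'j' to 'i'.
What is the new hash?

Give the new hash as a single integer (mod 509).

Answer: 321

Derivation:
val('j') = 10, val('i') = 9
Position k = 3, exponent = n-1-k = 3
B^3 mod M = 5^3 mod 509 = 125
Delta = (9 - 10) * 125 mod 509 = 384
New hash = (446 + 384) mod 509 = 321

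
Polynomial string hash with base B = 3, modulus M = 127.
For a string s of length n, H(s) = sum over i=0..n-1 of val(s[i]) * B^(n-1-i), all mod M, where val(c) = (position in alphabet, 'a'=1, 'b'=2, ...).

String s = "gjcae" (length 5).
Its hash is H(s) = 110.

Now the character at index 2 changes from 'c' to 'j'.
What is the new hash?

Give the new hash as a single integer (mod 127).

val('c') = 3, val('j') = 10
Position k = 2, exponent = n-1-k = 2
B^2 mod M = 3^2 mod 127 = 9
Delta = (10 - 3) * 9 mod 127 = 63
New hash = (110 + 63) mod 127 = 46

Answer: 46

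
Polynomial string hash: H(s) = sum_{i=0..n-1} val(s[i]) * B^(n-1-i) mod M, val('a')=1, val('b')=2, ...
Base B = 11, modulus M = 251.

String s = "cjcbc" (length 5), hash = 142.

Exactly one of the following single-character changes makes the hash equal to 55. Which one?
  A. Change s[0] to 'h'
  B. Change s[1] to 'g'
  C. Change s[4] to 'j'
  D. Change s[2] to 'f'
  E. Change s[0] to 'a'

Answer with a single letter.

Option A: s[0]='c'->'h', delta=(8-3)*11^4 mod 251 = 164, hash=142+164 mod 251 = 55 <-- target
Option B: s[1]='j'->'g', delta=(7-10)*11^3 mod 251 = 23, hash=142+23 mod 251 = 165
Option C: s[4]='c'->'j', delta=(10-3)*11^0 mod 251 = 7, hash=142+7 mod 251 = 149
Option D: s[2]='c'->'f', delta=(6-3)*11^2 mod 251 = 112, hash=142+112 mod 251 = 3
Option E: s[0]='c'->'a', delta=(1-3)*11^4 mod 251 = 85, hash=142+85 mod 251 = 227

Answer: A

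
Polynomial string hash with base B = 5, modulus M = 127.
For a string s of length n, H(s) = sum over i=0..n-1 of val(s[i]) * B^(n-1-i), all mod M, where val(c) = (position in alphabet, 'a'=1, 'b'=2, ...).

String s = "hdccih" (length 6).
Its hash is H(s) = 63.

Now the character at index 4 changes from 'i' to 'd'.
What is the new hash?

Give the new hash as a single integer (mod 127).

val('i') = 9, val('d') = 4
Position k = 4, exponent = n-1-k = 1
B^1 mod M = 5^1 mod 127 = 5
Delta = (4 - 9) * 5 mod 127 = 102
New hash = (63 + 102) mod 127 = 38

Answer: 38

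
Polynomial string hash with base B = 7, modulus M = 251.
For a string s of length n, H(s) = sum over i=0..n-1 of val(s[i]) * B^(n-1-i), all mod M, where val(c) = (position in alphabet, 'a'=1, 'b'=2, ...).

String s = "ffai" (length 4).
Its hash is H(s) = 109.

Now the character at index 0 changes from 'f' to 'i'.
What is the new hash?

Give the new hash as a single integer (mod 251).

Answer: 134

Derivation:
val('f') = 6, val('i') = 9
Position k = 0, exponent = n-1-k = 3
B^3 mod M = 7^3 mod 251 = 92
Delta = (9 - 6) * 92 mod 251 = 25
New hash = (109 + 25) mod 251 = 134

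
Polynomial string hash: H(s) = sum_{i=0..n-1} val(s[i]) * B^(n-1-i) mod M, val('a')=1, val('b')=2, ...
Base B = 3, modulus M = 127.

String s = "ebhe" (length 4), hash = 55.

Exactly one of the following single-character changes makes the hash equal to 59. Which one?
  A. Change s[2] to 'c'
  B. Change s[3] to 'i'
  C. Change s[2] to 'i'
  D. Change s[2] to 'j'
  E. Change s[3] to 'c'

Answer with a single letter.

Option A: s[2]='h'->'c', delta=(3-8)*3^1 mod 127 = 112, hash=55+112 mod 127 = 40
Option B: s[3]='e'->'i', delta=(9-5)*3^0 mod 127 = 4, hash=55+4 mod 127 = 59 <-- target
Option C: s[2]='h'->'i', delta=(9-8)*3^1 mod 127 = 3, hash=55+3 mod 127 = 58
Option D: s[2]='h'->'j', delta=(10-8)*3^1 mod 127 = 6, hash=55+6 mod 127 = 61
Option E: s[3]='e'->'c', delta=(3-5)*3^0 mod 127 = 125, hash=55+125 mod 127 = 53

Answer: B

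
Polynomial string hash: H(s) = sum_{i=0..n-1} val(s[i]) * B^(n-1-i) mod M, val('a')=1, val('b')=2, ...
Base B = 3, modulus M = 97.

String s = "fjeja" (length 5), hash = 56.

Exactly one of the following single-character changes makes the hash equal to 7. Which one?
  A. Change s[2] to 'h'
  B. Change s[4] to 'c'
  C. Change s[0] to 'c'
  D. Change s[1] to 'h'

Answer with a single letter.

Answer: C

Derivation:
Option A: s[2]='e'->'h', delta=(8-5)*3^2 mod 97 = 27, hash=56+27 mod 97 = 83
Option B: s[4]='a'->'c', delta=(3-1)*3^0 mod 97 = 2, hash=56+2 mod 97 = 58
Option C: s[0]='f'->'c', delta=(3-6)*3^4 mod 97 = 48, hash=56+48 mod 97 = 7 <-- target
Option D: s[1]='j'->'h', delta=(8-10)*3^3 mod 97 = 43, hash=56+43 mod 97 = 2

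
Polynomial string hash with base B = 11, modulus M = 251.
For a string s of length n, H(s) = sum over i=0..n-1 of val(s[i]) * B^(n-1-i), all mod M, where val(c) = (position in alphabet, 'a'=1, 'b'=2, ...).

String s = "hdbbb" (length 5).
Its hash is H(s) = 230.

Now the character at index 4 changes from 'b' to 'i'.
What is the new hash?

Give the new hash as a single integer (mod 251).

val('b') = 2, val('i') = 9
Position k = 4, exponent = n-1-k = 0
B^0 mod M = 11^0 mod 251 = 1
Delta = (9 - 2) * 1 mod 251 = 7
New hash = (230 + 7) mod 251 = 237

Answer: 237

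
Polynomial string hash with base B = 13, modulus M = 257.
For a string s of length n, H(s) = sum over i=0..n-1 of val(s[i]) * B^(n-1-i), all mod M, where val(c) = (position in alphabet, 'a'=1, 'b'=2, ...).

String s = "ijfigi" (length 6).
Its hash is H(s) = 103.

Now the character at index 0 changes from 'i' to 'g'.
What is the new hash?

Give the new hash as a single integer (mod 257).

Answer: 247

Derivation:
val('i') = 9, val('g') = 7
Position k = 0, exponent = n-1-k = 5
B^5 mod M = 13^5 mod 257 = 185
Delta = (7 - 9) * 185 mod 257 = 144
New hash = (103 + 144) mod 257 = 247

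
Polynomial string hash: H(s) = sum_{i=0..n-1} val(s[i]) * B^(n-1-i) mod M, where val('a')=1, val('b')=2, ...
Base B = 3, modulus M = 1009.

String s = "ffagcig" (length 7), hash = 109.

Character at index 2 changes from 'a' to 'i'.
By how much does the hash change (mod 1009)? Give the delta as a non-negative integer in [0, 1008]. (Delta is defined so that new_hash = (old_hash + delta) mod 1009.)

Answer: 648

Derivation:
Delta formula: (val(new) - val(old)) * B^(n-1-k) mod M
  val('i') - val('a') = 9 - 1 = 8
  B^(n-1-k) = 3^4 mod 1009 = 81
  Delta = 8 * 81 mod 1009 = 648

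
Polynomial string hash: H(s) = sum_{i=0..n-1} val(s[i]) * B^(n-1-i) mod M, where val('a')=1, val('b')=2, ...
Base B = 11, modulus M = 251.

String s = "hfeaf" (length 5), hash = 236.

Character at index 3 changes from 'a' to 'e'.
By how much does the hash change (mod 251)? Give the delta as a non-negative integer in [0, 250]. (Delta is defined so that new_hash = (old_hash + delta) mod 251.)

Delta formula: (val(new) - val(old)) * B^(n-1-k) mod M
  val('e') - val('a') = 5 - 1 = 4
  B^(n-1-k) = 11^1 mod 251 = 11
  Delta = 4 * 11 mod 251 = 44

Answer: 44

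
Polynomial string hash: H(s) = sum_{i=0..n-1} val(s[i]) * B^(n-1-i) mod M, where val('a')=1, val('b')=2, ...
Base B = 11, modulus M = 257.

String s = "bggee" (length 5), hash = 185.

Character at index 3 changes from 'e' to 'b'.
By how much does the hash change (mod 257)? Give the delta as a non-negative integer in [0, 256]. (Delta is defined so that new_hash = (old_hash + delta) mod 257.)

Delta formula: (val(new) - val(old)) * B^(n-1-k) mod M
  val('b') - val('e') = 2 - 5 = -3
  B^(n-1-k) = 11^1 mod 257 = 11
  Delta = -3 * 11 mod 257 = 224

Answer: 224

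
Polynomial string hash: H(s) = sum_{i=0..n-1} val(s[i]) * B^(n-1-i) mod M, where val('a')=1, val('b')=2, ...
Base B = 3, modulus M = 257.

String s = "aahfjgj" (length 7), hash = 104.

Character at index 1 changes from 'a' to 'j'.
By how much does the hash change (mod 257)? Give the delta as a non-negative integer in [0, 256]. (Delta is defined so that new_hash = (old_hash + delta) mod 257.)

Delta formula: (val(new) - val(old)) * B^(n-1-k) mod M
  val('j') - val('a') = 10 - 1 = 9
  B^(n-1-k) = 3^5 mod 257 = 243
  Delta = 9 * 243 mod 257 = 131

Answer: 131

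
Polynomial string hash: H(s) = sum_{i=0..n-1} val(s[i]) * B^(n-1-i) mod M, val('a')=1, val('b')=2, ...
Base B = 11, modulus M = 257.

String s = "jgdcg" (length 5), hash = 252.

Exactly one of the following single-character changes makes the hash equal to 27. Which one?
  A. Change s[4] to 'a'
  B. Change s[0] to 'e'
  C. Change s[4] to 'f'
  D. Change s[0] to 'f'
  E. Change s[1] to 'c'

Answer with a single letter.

Answer: D

Derivation:
Option A: s[4]='g'->'a', delta=(1-7)*11^0 mod 257 = 251, hash=252+251 mod 257 = 246
Option B: s[0]='j'->'e', delta=(5-10)*11^4 mod 257 = 40, hash=252+40 mod 257 = 35
Option C: s[4]='g'->'f', delta=(6-7)*11^0 mod 257 = 256, hash=252+256 mod 257 = 251
Option D: s[0]='j'->'f', delta=(6-10)*11^4 mod 257 = 32, hash=252+32 mod 257 = 27 <-- target
Option E: s[1]='g'->'c', delta=(3-7)*11^3 mod 257 = 73, hash=252+73 mod 257 = 68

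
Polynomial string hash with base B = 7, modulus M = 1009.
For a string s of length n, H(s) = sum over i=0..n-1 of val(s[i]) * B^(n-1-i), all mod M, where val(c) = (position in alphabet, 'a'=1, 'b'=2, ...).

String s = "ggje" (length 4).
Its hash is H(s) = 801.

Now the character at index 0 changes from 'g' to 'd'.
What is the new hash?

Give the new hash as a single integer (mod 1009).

val('g') = 7, val('d') = 4
Position k = 0, exponent = n-1-k = 3
B^3 mod M = 7^3 mod 1009 = 343
Delta = (4 - 7) * 343 mod 1009 = 989
New hash = (801 + 989) mod 1009 = 781

Answer: 781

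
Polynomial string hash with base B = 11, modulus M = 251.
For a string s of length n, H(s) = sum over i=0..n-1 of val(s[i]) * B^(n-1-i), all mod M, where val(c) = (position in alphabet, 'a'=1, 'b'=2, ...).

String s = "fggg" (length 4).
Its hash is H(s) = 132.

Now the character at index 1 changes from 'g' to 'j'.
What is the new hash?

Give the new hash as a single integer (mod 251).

val('g') = 7, val('j') = 10
Position k = 1, exponent = n-1-k = 2
B^2 mod M = 11^2 mod 251 = 121
Delta = (10 - 7) * 121 mod 251 = 112
New hash = (132 + 112) mod 251 = 244

Answer: 244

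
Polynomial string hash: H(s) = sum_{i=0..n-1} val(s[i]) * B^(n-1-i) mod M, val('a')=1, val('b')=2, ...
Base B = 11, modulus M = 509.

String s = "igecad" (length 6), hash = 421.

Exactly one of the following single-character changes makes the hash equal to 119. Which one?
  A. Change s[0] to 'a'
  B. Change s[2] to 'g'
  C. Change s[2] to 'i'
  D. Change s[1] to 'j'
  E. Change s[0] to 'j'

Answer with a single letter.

Option A: s[0]='i'->'a', delta=(1-9)*11^5 mod 509 = 380, hash=421+380 mod 509 = 292
Option B: s[2]='e'->'g', delta=(7-5)*11^3 mod 509 = 117, hash=421+117 mod 509 = 29
Option C: s[2]='e'->'i', delta=(9-5)*11^3 mod 509 = 234, hash=421+234 mod 509 = 146
Option D: s[1]='g'->'j', delta=(10-7)*11^4 mod 509 = 149, hash=421+149 mod 509 = 61
Option E: s[0]='i'->'j', delta=(10-9)*11^5 mod 509 = 207, hash=421+207 mod 509 = 119 <-- target

Answer: E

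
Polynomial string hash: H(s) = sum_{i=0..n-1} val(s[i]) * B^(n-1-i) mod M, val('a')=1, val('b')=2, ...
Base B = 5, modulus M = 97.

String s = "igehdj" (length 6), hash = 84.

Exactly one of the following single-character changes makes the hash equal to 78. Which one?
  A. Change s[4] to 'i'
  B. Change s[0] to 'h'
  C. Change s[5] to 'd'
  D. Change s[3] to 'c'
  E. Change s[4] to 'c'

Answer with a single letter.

Answer: C

Derivation:
Option A: s[4]='d'->'i', delta=(9-4)*5^1 mod 97 = 25, hash=84+25 mod 97 = 12
Option B: s[0]='i'->'h', delta=(8-9)*5^5 mod 97 = 76, hash=84+76 mod 97 = 63
Option C: s[5]='j'->'d', delta=(4-10)*5^0 mod 97 = 91, hash=84+91 mod 97 = 78 <-- target
Option D: s[3]='h'->'c', delta=(3-8)*5^2 mod 97 = 69, hash=84+69 mod 97 = 56
Option E: s[4]='d'->'c', delta=(3-4)*5^1 mod 97 = 92, hash=84+92 mod 97 = 79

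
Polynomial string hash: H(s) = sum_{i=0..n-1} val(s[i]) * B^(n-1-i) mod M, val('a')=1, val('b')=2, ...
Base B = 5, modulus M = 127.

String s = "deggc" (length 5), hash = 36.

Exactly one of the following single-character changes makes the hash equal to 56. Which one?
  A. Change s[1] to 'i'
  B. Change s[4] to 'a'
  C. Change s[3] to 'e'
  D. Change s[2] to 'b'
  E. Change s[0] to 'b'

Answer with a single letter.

Option A: s[1]='e'->'i', delta=(9-5)*5^3 mod 127 = 119, hash=36+119 mod 127 = 28
Option B: s[4]='c'->'a', delta=(1-3)*5^0 mod 127 = 125, hash=36+125 mod 127 = 34
Option C: s[3]='g'->'e', delta=(5-7)*5^1 mod 127 = 117, hash=36+117 mod 127 = 26
Option D: s[2]='g'->'b', delta=(2-7)*5^2 mod 127 = 2, hash=36+2 mod 127 = 38
Option E: s[0]='d'->'b', delta=(2-4)*5^4 mod 127 = 20, hash=36+20 mod 127 = 56 <-- target

Answer: E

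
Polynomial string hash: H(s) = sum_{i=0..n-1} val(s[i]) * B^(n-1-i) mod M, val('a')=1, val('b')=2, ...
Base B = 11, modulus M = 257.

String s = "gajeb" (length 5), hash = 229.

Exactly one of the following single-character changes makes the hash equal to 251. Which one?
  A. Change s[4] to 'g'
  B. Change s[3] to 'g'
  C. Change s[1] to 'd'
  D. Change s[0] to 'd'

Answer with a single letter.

Answer: B

Derivation:
Option A: s[4]='b'->'g', delta=(7-2)*11^0 mod 257 = 5, hash=229+5 mod 257 = 234
Option B: s[3]='e'->'g', delta=(7-5)*11^1 mod 257 = 22, hash=229+22 mod 257 = 251 <-- target
Option C: s[1]='a'->'d', delta=(4-1)*11^3 mod 257 = 138, hash=229+138 mod 257 = 110
Option D: s[0]='g'->'d', delta=(4-7)*11^4 mod 257 = 24, hash=229+24 mod 257 = 253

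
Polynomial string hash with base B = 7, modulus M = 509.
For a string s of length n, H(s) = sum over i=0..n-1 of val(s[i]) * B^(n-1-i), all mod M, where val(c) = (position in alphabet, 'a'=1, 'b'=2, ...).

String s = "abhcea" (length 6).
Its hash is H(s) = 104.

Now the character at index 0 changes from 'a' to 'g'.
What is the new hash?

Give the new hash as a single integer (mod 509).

val('a') = 1, val('g') = 7
Position k = 0, exponent = n-1-k = 5
B^5 mod M = 7^5 mod 509 = 10
Delta = (7 - 1) * 10 mod 509 = 60
New hash = (104 + 60) mod 509 = 164

Answer: 164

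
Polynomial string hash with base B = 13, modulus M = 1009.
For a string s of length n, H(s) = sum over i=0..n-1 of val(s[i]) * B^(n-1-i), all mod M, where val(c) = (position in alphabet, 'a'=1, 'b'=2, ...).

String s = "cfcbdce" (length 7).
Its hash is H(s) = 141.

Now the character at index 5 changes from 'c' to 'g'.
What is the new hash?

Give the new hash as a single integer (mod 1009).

Answer: 193

Derivation:
val('c') = 3, val('g') = 7
Position k = 5, exponent = n-1-k = 1
B^1 mod M = 13^1 mod 1009 = 13
Delta = (7 - 3) * 13 mod 1009 = 52
New hash = (141 + 52) mod 1009 = 193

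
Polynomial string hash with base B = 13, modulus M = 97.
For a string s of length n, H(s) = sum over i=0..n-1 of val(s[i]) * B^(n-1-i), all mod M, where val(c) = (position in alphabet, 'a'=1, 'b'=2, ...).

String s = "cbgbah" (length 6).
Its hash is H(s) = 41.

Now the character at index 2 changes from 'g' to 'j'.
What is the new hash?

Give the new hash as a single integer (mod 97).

Answer: 36

Derivation:
val('g') = 7, val('j') = 10
Position k = 2, exponent = n-1-k = 3
B^3 mod M = 13^3 mod 97 = 63
Delta = (10 - 7) * 63 mod 97 = 92
New hash = (41 + 92) mod 97 = 36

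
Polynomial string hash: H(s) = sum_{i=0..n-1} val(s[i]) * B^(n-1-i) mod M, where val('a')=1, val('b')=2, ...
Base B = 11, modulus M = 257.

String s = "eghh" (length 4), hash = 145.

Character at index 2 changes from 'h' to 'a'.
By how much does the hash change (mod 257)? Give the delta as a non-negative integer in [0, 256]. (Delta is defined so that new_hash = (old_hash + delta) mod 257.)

Answer: 180

Derivation:
Delta formula: (val(new) - val(old)) * B^(n-1-k) mod M
  val('a') - val('h') = 1 - 8 = -7
  B^(n-1-k) = 11^1 mod 257 = 11
  Delta = -7 * 11 mod 257 = 180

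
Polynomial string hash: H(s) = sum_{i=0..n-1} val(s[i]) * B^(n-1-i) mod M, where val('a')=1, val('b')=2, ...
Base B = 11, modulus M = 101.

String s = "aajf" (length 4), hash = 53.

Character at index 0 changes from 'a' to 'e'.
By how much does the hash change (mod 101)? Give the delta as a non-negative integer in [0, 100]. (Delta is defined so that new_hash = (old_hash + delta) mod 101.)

Answer: 72

Derivation:
Delta formula: (val(new) - val(old)) * B^(n-1-k) mod M
  val('e') - val('a') = 5 - 1 = 4
  B^(n-1-k) = 11^3 mod 101 = 18
  Delta = 4 * 18 mod 101 = 72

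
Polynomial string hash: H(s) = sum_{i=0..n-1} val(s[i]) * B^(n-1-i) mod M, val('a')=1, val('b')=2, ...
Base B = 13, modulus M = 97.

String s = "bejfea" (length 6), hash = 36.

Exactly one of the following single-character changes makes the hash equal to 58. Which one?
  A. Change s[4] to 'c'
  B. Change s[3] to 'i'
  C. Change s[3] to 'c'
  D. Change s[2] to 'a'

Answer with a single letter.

Answer: B

Derivation:
Option A: s[4]='e'->'c', delta=(3-5)*13^1 mod 97 = 71, hash=36+71 mod 97 = 10
Option B: s[3]='f'->'i', delta=(9-6)*13^2 mod 97 = 22, hash=36+22 mod 97 = 58 <-- target
Option C: s[3]='f'->'c', delta=(3-6)*13^2 mod 97 = 75, hash=36+75 mod 97 = 14
Option D: s[2]='j'->'a', delta=(1-10)*13^3 mod 97 = 15, hash=36+15 mod 97 = 51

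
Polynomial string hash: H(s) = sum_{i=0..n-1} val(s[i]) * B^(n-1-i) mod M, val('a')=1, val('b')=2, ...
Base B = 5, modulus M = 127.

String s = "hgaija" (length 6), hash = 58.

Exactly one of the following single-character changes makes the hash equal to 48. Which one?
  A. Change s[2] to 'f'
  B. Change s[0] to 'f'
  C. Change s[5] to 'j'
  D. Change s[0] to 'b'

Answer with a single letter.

Option A: s[2]='a'->'f', delta=(6-1)*5^3 mod 127 = 117, hash=58+117 mod 127 = 48 <-- target
Option B: s[0]='h'->'f', delta=(6-8)*5^5 mod 127 = 100, hash=58+100 mod 127 = 31
Option C: s[5]='a'->'j', delta=(10-1)*5^0 mod 127 = 9, hash=58+9 mod 127 = 67
Option D: s[0]='h'->'b', delta=(2-8)*5^5 mod 127 = 46, hash=58+46 mod 127 = 104

Answer: A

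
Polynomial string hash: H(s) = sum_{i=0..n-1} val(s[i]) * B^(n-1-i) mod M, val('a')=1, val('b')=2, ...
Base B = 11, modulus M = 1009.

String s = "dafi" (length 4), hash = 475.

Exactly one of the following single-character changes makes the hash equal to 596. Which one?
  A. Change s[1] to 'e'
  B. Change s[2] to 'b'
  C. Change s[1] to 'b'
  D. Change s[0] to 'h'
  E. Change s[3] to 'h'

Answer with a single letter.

Answer: C

Derivation:
Option A: s[1]='a'->'e', delta=(5-1)*11^2 mod 1009 = 484, hash=475+484 mod 1009 = 959
Option B: s[2]='f'->'b', delta=(2-6)*11^1 mod 1009 = 965, hash=475+965 mod 1009 = 431
Option C: s[1]='a'->'b', delta=(2-1)*11^2 mod 1009 = 121, hash=475+121 mod 1009 = 596 <-- target
Option D: s[0]='d'->'h', delta=(8-4)*11^3 mod 1009 = 279, hash=475+279 mod 1009 = 754
Option E: s[3]='i'->'h', delta=(8-9)*11^0 mod 1009 = 1008, hash=475+1008 mod 1009 = 474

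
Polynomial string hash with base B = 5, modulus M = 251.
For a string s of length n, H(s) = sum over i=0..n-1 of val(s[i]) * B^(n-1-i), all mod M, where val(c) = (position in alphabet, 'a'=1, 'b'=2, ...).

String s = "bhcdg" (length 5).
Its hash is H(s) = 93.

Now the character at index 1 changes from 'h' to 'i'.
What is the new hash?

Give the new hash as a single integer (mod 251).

val('h') = 8, val('i') = 9
Position k = 1, exponent = n-1-k = 3
B^3 mod M = 5^3 mod 251 = 125
Delta = (9 - 8) * 125 mod 251 = 125
New hash = (93 + 125) mod 251 = 218

Answer: 218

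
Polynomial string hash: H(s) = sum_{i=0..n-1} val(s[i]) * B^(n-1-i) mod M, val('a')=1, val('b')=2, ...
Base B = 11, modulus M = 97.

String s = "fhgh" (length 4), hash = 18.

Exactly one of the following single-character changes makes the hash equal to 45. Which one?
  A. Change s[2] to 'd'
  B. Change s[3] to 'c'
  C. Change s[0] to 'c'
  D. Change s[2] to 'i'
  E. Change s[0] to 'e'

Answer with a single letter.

Answer: E

Derivation:
Option A: s[2]='g'->'d', delta=(4-7)*11^1 mod 97 = 64, hash=18+64 mod 97 = 82
Option B: s[3]='h'->'c', delta=(3-8)*11^0 mod 97 = 92, hash=18+92 mod 97 = 13
Option C: s[0]='f'->'c', delta=(3-6)*11^3 mod 97 = 81, hash=18+81 mod 97 = 2
Option D: s[2]='g'->'i', delta=(9-7)*11^1 mod 97 = 22, hash=18+22 mod 97 = 40
Option E: s[0]='f'->'e', delta=(5-6)*11^3 mod 97 = 27, hash=18+27 mod 97 = 45 <-- target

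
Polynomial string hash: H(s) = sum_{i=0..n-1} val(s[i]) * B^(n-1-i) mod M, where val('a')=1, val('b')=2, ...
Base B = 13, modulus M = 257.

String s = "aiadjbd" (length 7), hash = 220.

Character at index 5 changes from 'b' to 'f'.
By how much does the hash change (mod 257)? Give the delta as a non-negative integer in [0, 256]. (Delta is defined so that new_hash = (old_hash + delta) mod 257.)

Delta formula: (val(new) - val(old)) * B^(n-1-k) mod M
  val('f') - val('b') = 6 - 2 = 4
  B^(n-1-k) = 13^1 mod 257 = 13
  Delta = 4 * 13 mod 257 = 52

Answer: 52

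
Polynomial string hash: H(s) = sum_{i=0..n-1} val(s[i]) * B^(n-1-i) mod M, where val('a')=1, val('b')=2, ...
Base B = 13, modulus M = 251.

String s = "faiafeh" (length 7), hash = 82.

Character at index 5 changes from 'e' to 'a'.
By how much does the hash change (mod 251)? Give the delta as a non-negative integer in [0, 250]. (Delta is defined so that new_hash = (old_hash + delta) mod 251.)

Answer: 199

Derivation:
Delta formula: (val(new) - val(old)) * B^(n-1-k) mod M
  val('a') - val('e') = 1 - 5 = -4
  B^(n-1-k) = 13^1 mod 251 = 13
  Delta = -4 * 13 mod 251 = 199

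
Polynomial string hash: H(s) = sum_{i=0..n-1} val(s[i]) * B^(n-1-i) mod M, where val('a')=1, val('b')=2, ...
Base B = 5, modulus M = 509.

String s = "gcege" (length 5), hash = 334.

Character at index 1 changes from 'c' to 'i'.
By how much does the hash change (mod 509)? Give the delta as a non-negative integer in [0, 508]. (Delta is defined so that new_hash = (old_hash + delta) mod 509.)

Answer: 241

Derivation:
Delta formula: (val(new) - val(old)) * B^(n-1-k) mod M
  val('i') - val('c') = 9 - 3 = 6
  B^(n-1-k) = 5^3 mod 509 = 125
  Delta = 6 * 125 mod 509 = 241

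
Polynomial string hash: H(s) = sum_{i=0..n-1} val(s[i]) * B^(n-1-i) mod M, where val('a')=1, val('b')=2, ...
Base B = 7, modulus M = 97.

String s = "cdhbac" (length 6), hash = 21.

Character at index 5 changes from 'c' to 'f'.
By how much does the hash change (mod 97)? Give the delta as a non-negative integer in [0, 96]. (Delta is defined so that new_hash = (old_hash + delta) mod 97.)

Delta formula: (val(new) - val(old)) * B^(n-1-k) mod M
  val('f') - val('c') = 6 - 3 = 3
  B^(n-1-k) = 7^0 mod 97 = 1
  Delta = 3 * 1 mod 97 = 3

Answer: 3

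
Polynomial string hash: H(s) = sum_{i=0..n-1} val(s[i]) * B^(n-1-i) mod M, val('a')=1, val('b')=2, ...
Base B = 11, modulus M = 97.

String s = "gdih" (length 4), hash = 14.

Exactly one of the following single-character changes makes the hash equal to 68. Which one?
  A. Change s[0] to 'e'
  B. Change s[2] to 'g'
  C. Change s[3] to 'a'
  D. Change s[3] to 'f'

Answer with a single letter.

Option A: s[0]='g'->'e', delta=(5-7)*11^3 mod 97 = 54, hash=14+54 mod 97 = 68 <-- target
Option B: s[2]='i'->'g', delta=(7-9)*11^1 mod 97 = 75, hash=14+75 mod 97 = 89
Option C: s[3]='h'->'a', delta=(1-8)*11^0 mod 97 = 90, hash=14+90 mod 97 = 7
Option D: s[3]='h'->'f', delta=(6-8)*11^0 mod 97 = 95, hash=14+95 mod 97 = 12

Answer: A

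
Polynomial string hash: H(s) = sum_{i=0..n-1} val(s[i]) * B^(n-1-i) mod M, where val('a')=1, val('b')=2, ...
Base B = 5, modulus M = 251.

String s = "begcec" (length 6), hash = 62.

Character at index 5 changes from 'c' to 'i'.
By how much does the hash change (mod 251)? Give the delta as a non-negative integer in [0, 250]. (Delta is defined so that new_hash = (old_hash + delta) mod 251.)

Answer: 6

Derivation:
Delta formula: (val(new) - val(old)) * B^(n-1-k) mod M
  val('i') - val('c') = 9 - 3 = 6
  B^(n-1-k) = 5^0 mod 251 = 1
  Delta = 6 * 1 mod 251 = 6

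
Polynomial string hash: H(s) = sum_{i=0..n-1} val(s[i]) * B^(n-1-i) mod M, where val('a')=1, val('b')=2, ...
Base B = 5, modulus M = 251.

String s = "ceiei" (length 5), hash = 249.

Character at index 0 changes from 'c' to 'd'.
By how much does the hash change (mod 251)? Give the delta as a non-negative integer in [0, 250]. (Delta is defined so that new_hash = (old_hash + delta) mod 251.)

Delta formula: (val(new) - val(old)) * B^(n-1-k) mod M
  val('d') - val('c') = 4 - 3 = 1
  B^(n-1-k) = 5^4 mod 251 = 123
  Delta = 1 * 123 mod 251 = 123

Answer: 123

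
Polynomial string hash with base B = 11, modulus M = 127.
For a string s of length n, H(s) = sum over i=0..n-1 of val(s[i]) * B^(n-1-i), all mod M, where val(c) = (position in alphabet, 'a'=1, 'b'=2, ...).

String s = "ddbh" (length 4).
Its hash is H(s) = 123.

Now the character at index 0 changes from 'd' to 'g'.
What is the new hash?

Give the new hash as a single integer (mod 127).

Answer: 52

Derivation:
val('d') = 4, val('g') = 7
Position k = 0, exponent = n-1-k = 3
B^3 mod M = 11^3 mod 127 = 61
Delta = (7 - 4) * 61 mod 127 = 56
New hash = (123 + 56) mod 127 = 52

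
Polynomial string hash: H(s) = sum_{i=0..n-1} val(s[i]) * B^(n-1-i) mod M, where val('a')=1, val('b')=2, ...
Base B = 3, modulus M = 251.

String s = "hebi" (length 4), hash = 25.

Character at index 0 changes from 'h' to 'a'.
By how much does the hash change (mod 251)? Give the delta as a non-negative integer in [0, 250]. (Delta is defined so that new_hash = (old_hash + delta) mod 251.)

Delta formula: (val(new) - val(old)) * B^(n-1-k) mod M
  val('a') - val('h') = 1 - 8 = -7
  B^(n-1-k) = 3^3 mod 251 = 27
  Delta = -7 * 27 mod 251 = 62

Answer: 62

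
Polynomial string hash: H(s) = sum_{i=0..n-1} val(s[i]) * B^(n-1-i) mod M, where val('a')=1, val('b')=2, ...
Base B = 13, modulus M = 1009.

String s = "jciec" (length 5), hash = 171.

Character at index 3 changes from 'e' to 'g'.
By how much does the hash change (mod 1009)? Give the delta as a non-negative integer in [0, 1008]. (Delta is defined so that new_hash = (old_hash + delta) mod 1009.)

Answer: 26

Derivation:
Delta formula: (val(new) - val(old)) * B^(n-1-k) mod M
  val('g') - val('e') = 7 - 5 = 2
  B^(n-1-k) = 13^1 mod 1009 = 13
  Delta = 2 * 13 mod 1009 = 26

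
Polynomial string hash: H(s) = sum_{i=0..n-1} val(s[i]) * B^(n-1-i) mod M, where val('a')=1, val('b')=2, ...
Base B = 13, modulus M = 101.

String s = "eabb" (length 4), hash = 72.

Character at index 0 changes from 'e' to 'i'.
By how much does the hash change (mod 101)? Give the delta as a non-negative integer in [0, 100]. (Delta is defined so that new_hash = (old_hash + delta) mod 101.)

Answer: 1

Derivation:
Delta formula: (val(new) - val(old)) * B^(n-1-k) mod M
  val('i') - val('e') = 9 - 5 = 4
  B^(n-1-k) = 13^3 mod 101 = 76
  Delta = 4 * 76 mod 101 = 1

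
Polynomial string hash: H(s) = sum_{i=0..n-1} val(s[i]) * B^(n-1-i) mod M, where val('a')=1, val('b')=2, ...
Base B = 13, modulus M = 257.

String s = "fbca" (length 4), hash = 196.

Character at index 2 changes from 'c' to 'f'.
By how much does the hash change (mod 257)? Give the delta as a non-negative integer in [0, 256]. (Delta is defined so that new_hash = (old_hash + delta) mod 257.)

Delta formula: (val(new) - val(old)) * B^(n-1-k) mod M
  val('f') - val('c') = 6 - 3 = 3
  B^(n-1-k) = 13^1 mod 257 = 13
  Delta = 3 * 13 mod 257 = 39

Answer: 39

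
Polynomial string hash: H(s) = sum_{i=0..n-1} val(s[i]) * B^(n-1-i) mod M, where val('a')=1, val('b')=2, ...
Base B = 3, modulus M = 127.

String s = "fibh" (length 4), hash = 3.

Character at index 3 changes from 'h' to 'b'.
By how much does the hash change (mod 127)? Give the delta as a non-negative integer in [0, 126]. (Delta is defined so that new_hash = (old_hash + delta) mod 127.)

Answer: 121

Derivation:
Delta formula: (val(new) - val(old)) * B^(n-1-k) mod M
  val('b') - val('h') = 2 - 8 = -6
  B^(n-1-k) = 3^0 mod 127 = 1
  Delta = -6 * 1 mod 127 = 121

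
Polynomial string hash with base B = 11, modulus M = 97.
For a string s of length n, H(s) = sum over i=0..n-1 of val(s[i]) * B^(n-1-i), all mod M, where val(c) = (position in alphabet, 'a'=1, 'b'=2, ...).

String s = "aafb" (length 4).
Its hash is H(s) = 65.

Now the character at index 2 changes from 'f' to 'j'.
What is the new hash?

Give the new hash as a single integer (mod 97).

val('f') = 6, val('j') = 10
Position k = 2, exponent = n-1-k = 1
B^1 mod M = 11^1 mod 97 = 11
Delta = (10 - 6) * 11 mod 97 = 44
New hash = (65 + 44) mod 97 = 12

Answer: 12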